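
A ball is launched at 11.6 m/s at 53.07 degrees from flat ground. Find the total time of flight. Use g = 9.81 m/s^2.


T = 2*v*sin(theta)/g
sin(theta) = sin(53.07 deg) = 0.7994
T = 2*11.6*0.7994 / 9.81
T = 18.5454 / 9.81 = 1.8905 s

1.8905 s


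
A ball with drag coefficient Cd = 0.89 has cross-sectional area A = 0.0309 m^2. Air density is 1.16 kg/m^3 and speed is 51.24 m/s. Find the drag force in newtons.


Fd = 0.5 * Cd * rho * A * v^2
Fd = 0.5 * 0.89 * 1.16 * 0.0309 * 51.24^2
v^2 = 2625.5376
Fd = 0.5 * 0.89 * 1.16 * 0.0309 * 2625.5376 = 41.8788 N

41.8788 N


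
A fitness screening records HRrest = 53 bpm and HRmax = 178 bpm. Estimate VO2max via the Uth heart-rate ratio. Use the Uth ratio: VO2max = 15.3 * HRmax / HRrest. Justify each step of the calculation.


VO2max = 15.3 * HRmax / HRrest
VO2max = 15.3 * 178 / 53
VO2max = 2723.4 / 53 = 51.3849 mL/kg/min

51.3849 mL/kg/min


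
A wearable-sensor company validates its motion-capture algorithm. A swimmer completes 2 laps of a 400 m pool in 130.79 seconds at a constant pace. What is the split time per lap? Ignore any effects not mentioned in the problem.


Split time = total_time / n_laps = 130.79 / 2
Split time = 65.395 s per lap

65.395 s


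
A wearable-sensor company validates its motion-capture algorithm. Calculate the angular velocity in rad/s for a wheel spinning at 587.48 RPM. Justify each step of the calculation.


omega = RPM * 2 * pi / 60
omega = 587.48 * 2 * 3.14159 / 60
omega = 3691.2457 / 60 = 61.5208 rad/s

61.5208 rad/s


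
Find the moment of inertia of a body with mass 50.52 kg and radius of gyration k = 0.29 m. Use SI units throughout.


I = m * k^2
I = 50.52 * 0.29^2
I = 50.52 * 0.0841 = 4.2487 kg*m^2

4.2487 kg*m^2


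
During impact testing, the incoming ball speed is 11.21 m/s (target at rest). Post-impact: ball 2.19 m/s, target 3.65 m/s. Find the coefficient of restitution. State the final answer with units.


e = (v2_after - v1_after) / (v1_before - v2_before)
Numerator = 3.65 - 2.19 = 1.46
Denominator = 11.21 - 0 = 11.21
e = 1.46 / 11.21 = 0.1302

0.1302


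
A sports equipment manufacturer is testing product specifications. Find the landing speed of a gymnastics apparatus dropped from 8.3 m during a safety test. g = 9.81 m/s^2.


v = sqrt(2 * g * h)
v = sqrt(2 * 9.81 * 8.3)
v = sqrt(162.846) = 12.7611 m/s

12.7611 m/s


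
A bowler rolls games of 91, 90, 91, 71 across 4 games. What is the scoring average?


Average = sum / n
Sum = 343
Average = 343 / 4 = 85.75

85.75


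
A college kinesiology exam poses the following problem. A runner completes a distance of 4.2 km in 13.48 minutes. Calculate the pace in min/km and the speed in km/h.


Pace = time / distance = 13.48 min / 4.2 km = 3.2095 min/km
Speed = distance / time_in_hours = 4.2 / 0.2247 hr
Speed = 18.6944 km/h

3.2095 min/km, 18.6944 km/h


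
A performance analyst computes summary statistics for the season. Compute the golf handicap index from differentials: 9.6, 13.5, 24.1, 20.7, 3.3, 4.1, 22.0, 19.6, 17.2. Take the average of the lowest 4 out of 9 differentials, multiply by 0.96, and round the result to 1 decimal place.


All differentials: 9.6, 13.5, 24.1, 20.7, 3.3, 4.1, 22.0, 19.6, 17.2
Sorted: 3.3, 4.1, 9.6, 13.5, 17.2, 19.6, 20.7, 22.0, 24.1
Best 4: 3.3, 4.1, 9.6, 13.5
Average of best = 30.5 / 4 = 7.625
Raw index = 7.625 * 0.96 = 7.32
Handicap index = round(7.32, 1) = 7.3

7.3


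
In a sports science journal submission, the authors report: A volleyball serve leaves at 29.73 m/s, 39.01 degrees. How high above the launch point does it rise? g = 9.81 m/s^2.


H = (v*sin(theta))^2 / (2*g)
vy = v*sin(theta) = 29.73 * sin(39.01 deg) = 18.7137 m/s
H = vy^2 / (2*g) = 350.2036 / (2*9.81)
H = 350.2036 / 19.62 = 17.8493 m

17.8493 m


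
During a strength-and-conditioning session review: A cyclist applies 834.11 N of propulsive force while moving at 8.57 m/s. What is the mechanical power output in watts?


P = F * v
P = 834.11 * 8.57
P = 7148.3227 W

7148.3227 W


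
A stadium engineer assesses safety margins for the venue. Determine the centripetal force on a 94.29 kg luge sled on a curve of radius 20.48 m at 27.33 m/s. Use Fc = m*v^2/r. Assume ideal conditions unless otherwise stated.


Fc = m * v^2 / r
v^2 = 27.33^2 = 746.9289
Fc = 94.29 * 746.9289 / 20.48
Fc = 70427.926 / 20.48 = 3438.8636 N

3438.8636 N


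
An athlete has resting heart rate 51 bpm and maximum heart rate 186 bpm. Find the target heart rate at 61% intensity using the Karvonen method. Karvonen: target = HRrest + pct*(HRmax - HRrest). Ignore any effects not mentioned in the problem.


Target = HRrest + pct*(HRmax - HRrest)
Heart rate reserve = HRmax - HRrest = 186 - 51 = 135 bpm
Fraction = 61% = 0.61
Target = 51 + 0.61 * 135
Target = 51 + 82.35 = 133.35 bpm

133.35 bpm


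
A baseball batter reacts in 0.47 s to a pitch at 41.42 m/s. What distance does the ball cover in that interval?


d = v * t
d = 41.42 * 0.47
d = 19.4674 m

19.4674 m


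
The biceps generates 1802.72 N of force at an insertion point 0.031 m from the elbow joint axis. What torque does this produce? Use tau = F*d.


tau = F * d
tau = 1802.72 * 0.031
tau = 55.8843 N*m

55.8843 N*m


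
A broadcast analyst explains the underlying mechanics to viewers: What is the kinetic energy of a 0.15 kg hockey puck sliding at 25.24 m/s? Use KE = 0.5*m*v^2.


KE = 0.5 * m * v^2
KE = 0.5 * 0.15 * 25.24^2
KE = 0.5 * 0.15 * 637.0576 = 47.7793 J

47.7793 J


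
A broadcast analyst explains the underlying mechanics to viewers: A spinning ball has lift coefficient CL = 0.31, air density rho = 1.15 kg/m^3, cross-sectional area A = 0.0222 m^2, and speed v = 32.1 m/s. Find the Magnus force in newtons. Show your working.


FM = 0.5 * CL * rho * A * v^2
FM = 0.5 * 0.31 * 1.15 * 0.0222 * 32.1^2
v^2 = 1030.41
FM = 0.5 * 0.31 * 1.15 * 0.0222 * 1030.41 = 4.0775 N

4.0775 N


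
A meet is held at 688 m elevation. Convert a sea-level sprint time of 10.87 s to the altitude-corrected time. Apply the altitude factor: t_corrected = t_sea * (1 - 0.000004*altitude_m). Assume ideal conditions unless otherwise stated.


Correction factor = 1 - 0.000004 * 688 = 0.997248
t_corrected = t_sea * factor = 10.87 * 0.997248
t_corrected = 10.8401 s

10.8401 s


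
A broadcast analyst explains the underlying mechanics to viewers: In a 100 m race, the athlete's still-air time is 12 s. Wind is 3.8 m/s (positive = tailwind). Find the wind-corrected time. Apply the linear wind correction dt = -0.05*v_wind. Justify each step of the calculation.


dt = -0.05 * v_wind = -0.05 * 3.8 = -0.19 s
t_corrected = t_still + dt = 12 + (-0.19)
t_corrected = 11.81 s

11.81 s


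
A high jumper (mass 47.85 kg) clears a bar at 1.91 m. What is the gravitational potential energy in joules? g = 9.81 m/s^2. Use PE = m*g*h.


PE = m * g * h
PE = 47.85 * 9.81 * 1.91
PE = 469.4085 * 1.91 = 896.5702 J

896.5702 J


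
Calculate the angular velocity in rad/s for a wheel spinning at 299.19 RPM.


omega = RPM * 2 * pi / 60
omega = 299.19 * 2 * 3.14159 / 60
omega = 1879.8662 / 60 = 31.3311 rad/s

31.3311 rad/s


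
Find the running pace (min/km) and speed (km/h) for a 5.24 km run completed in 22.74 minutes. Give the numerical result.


Pace = time / distance = 22.74 min / 5.24 km = 4.3397 min/km
Speed = distance / time_in_hours = 5.24 / 0.379 hr
Speed = 13.8259 km/h

4.3397 min/km, 13.8259 km/h


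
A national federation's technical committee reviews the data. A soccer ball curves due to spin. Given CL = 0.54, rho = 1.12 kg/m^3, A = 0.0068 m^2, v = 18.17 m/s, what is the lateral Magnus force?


FM = 0.5 * CL * rho * A * v^2
FM = 0.5 * 0.54 * 1.12 * 0.0068 * 18.17^2
v^2 = 330.1489
FM = 0.5 * 0.54 * 1.12 * 0.0068 * 330.1489 = 0.6789 N

0.6789 N


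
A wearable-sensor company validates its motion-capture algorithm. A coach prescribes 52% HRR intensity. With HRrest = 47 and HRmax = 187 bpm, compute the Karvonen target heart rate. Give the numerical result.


Target = HRrest + pct*(HRmax - HRrest)
Heart rate reserve = HRmax - HRrest = 187 - 47 = 140 bpm
Fraction = 52% = 0.52
Target = 47 + 0.52 * 140
Target = 47 + 72.8 = 119.8 bpm

119.8 bpm


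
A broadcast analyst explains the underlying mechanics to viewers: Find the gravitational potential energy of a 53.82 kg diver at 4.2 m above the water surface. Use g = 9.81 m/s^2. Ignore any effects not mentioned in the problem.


PE = m * g * h
PE = 53.82 * 9.81 * 4.2
PE = 527.9742 * 4.2 = 2217.4916 J

2217.4916 J


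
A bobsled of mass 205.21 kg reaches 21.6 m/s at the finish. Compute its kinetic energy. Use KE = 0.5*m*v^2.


KE = 0.5 * m * v^2
KE = 0.5 * 205.21 * 21.6^2
KE = 0.5 * 205.21 * 466.56 = 47871.3888 J

47871.3888 J


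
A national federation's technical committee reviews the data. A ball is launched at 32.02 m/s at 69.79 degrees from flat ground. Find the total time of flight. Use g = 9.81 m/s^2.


T = 2*v*sin(theta)/g
sin(theta) = sin(69.79 deg) = 0.9384
T = 2*32.02*0.9384 / 9.81
T = 60.0972 / 9.81 = 6.1261 s

6.1261 s


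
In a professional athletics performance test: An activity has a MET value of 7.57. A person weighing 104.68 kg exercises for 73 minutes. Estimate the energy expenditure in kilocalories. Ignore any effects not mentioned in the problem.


kcal = MET * mass * time_hr
Convert time: 73 min = 1.2167 hr
kcal = 7.57 * 104.68 * 1.2167
kcal = 964.1202 kcal

964.1202 kcal


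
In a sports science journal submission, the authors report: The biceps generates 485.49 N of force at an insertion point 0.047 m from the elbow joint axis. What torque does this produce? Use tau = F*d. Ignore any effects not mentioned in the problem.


tau = F * d
tau = 485.49 * 0.047
tau = 22.818 N*m

22.818 N*m


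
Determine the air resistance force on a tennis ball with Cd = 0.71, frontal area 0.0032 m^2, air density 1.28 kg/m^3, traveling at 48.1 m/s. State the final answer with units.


Fd = 0.5 * Cd * rho * A * v^2
Fd = 0.5 * 0.71 * 1.28 * 0.0032 * 48.1^2
v^2 = 2313.61
Fd = 0.5 * 0.71 * 1.28 * 0.0032 * 2313.61 = 3.3642 N

3.3642 N


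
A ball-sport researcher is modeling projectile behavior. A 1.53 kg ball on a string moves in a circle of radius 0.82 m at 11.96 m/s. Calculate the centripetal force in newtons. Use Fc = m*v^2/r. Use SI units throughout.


Fc = m * v^2 / r
v^2 = 11.96^2 = 143.0416
Fc = 1.53 * 143.0416 / 0.82
Fc = 218.8536 / 0.82 = 266.8947 N

266.8947 N


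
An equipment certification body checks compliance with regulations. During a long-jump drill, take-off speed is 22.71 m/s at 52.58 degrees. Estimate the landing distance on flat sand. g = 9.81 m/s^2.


R = v^2 * sin(2*theta) / g
Convert angle to radians: theta = 52.58 deg = 0.9177 rad
sin(2*theta) = sin(1.8354) = 0.9652
R = 22.71^2 * 0.9652 / 9.81
R = 515.7441 * 0.9652 / 9.81 = 50.7437 m

50.7437 m


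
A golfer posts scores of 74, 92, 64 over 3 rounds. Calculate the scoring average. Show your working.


Average = sum / n
Sum = 230
Average = 230 / 3 = 76.6667

76.6667


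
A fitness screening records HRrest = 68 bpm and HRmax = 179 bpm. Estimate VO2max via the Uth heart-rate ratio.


VO2max = 15.3 * HRmax / HRrest
VO2max = 15.3 * 179 / 68
VO2max = 2738.7 / 68 = 40.275 mL/kg/min

40.275 mL/kg/min


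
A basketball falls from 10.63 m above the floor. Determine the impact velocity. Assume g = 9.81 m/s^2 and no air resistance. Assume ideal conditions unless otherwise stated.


v = sqrt(2 * g * h)
v = sqrt(2 * 9.81 * 10.63)
v = sqrt(208.5606) = 14.4416 m/s

14.4416 m/s


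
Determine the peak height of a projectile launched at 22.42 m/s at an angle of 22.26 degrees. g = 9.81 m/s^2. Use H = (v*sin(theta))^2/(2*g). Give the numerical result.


H = (v*sin(theta))^2 / (2*g)
vy = v*sin(theta) = 22.42 * sin(22.26 deg) = 8.4929 m/s
H = vy^2 / (2*g) = 72.1298 / (2*9.81)
H = 72.1298 / 19.62 = 3.6763 m

3.6763 m


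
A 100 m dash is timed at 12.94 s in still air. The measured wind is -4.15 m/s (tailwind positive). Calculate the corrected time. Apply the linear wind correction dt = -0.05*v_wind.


dt = -0.05 * v_wind = -0.05 * -4.15 = 0.2075 s
t_corrected = t_still + dt = 12.94 + (0.2075)
t_corrected = 13.1475 s

13.1475 s


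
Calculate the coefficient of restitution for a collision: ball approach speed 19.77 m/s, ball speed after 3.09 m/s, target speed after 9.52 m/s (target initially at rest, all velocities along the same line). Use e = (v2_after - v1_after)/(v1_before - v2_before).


e = (v2_after - v1_after) / (v1_before - v2_before)
Numerator = 9.52 - 3.09 = 6.43
Denominator = 19.77 - 0 = 19.77
e = 6.43 / 19.77 = 0.3252

0.3252


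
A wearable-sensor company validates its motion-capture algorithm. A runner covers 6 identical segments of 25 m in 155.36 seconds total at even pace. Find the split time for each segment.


Split time = total_time / n_laps = 155.36 / 6
Split time = 25.8933 s per lap

25.8933 s


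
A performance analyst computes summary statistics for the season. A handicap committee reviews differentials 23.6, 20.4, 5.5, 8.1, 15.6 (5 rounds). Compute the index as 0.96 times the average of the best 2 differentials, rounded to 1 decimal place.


All differentials: 23.6, 20.4, 5.5, 8.1, 15.6
Sorted: 5.5, 8.1, 15.6, 20.4, 23.6
Best 2: 5.5, 8.1
Average of best = 13.6 / 2 = 6.8
Raw index = 6.8 * 0.96 = 6.528
Handicap index = round(6.528, 1) = 6.5

6.5


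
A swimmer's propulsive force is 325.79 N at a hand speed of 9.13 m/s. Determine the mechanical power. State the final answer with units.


P = F * v
P = 325.79 * 9.13
P = 2974.4627 W

2974.4627 W


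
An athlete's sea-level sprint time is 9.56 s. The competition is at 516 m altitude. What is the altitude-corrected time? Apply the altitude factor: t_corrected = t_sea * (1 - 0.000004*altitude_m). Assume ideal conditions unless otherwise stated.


Correction factor = 1 - 0.000004 * 516 = 0.997936
t_corrected = t_sea * factor = 9.56 * 0.997936
t_corrected = 9.5403 s

9.5403 s


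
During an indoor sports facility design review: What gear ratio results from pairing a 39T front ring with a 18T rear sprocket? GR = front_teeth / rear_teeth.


GR = front_teeth / rear_teeth
GR = 39 / 18
GR = 2.1667

2.1667


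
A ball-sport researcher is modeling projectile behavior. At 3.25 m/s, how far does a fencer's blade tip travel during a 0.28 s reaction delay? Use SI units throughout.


d = v * t
d = 3.25 * 0.28
d = 0.91 m

0.91 m


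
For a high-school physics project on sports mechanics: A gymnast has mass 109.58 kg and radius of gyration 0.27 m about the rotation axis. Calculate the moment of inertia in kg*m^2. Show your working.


I = m * k^2
I = 109.58 * 0.27^2
I = 109.58 * 0.0729 = 7.9884 kg*m^2

7.9884 kg*m^2


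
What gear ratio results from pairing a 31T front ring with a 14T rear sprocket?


GR = front_teeth / rear_teeth
GR = 31 / 14
GR = 2.2143

2.2143


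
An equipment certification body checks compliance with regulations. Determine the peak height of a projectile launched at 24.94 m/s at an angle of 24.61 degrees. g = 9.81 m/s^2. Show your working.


H = (v*sin(theta))^2 / (2*g)
vy = v*sin(theta) = 24.94 * sin(24.61 deg) = 10.386 m/s
H = vy^2 / (2*g) = 107.869 / (2*9.81)
H = 107.869 / 19.62 = 5.4979 m

5.4979 m


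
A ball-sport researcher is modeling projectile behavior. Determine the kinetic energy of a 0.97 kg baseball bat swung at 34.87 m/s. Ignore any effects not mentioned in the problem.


KE = 0.5 * m * v^2
KE = 0.5 * 0.97 * 34.87^2
KE = 0.5 * 0.97 * 1215.9169 = 589.7197 J

589.7197 J


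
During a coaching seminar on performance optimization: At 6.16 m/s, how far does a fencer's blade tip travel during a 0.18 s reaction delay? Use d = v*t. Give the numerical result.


d = v * t
d = 6.16 * 0.18
d = 1.1088 m

1.1088 m


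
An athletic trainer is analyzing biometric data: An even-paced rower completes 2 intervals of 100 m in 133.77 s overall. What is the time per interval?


Split time = total_time / n_laps = 133.77 / 2
Split time = 66.885 s per lap

66.885 s


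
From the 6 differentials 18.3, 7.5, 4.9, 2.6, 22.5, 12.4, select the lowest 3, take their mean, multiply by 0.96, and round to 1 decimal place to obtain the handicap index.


All differentials: 18.3, 7.5, 4.9, 2.6, 22.5, 12.4
Sorted: 2.6, 4.9, 7.5, 12.4, 18.3, 22.5
Best 3: 2.6, 4.9, 7.5
Average of best = 15 / 3 = 5
Raw index = 5 * 0.96 = 4.8
Handicap index = round(4.8, 1) = 4.8

4.8


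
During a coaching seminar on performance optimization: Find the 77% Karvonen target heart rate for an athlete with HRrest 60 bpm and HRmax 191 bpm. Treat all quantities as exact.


Target = HRrest + pct*(HRmax - HRrest)
Heart rate reserve = HRmax - HRrest = 191 - 60 = 131 bpm
Fraction = 77% = 0.77
Target = 60 + 0.77 * 131
Target = 60 + 100.87 = 160.87 bpm

160.87 bpm


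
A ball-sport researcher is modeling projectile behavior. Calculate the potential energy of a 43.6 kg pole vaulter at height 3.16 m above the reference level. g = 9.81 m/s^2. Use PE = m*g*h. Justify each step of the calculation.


PE = m * g * h
PE = 43.6 * 9.81 * 3.16
PE = 427.716 * 3.16 = 1351.5826 J

1351.5826 J


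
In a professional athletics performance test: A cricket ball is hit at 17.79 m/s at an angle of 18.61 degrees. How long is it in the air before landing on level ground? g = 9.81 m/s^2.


T = 2*v*sin(theta)/g
sin(theta) = sin(18.61 deg) = 0.3191
T = 2*17.79*0.3191 / 9.81
T = 11.3545 / 9.81 = 1.1574 s

1.1574 s


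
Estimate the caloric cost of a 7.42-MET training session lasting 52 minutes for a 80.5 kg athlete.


kcal = MET * mass * time_hr
Convert time: 52 min = 0.8667 hr
kcal = 7.42 * 80.5 * 0.8667
kcal = 517.6687 kcal

517.6687 kcal


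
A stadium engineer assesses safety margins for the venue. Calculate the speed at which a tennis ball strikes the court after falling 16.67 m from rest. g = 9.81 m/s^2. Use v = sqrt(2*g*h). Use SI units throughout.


v = sqrt(2 * g * h)
v = sqrt(2 * 9.81 * 16.67)
v = sqrt(327.0654) = 18.0849 m/s

18.0849 m/s


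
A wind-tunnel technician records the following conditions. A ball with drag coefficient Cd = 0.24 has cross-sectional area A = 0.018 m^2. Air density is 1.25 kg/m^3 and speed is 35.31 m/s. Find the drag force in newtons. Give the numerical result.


Fd = 0.5 * Cd * rho * A * v^2
Fd = 0.5 * 0.24 * 1.25 * 0.018 * 35.31^2
v^2 = 1246.7961
Fd = 0.5 * 0.24 * 1.25 * 0.018 * 1246.7961 = 3.3663 N

3.3663 N


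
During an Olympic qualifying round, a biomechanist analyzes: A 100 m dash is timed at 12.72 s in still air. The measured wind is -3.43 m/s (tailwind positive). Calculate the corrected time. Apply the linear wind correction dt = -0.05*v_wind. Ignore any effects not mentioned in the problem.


dt = -0.05 * v_wind = -0.05 * -3.43 = 0.1715 s
t_corrected = t_still + dt = 12.72 + (0.1715)
t_corrected = 12.8915 s

12.8915 s


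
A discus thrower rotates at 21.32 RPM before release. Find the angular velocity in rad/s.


omega = RPM * 2 * pi / 60
omega = 21.32 * 2 * 3.14159 / 60
omega = 133.9575 / 60 = 2.2326 rad/s

2.2326 rad/s


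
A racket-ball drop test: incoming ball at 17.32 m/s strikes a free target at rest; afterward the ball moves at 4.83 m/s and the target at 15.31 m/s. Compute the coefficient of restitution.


e = (v2_after - v1_after) / (v1_before - v2_before)
Numerator = 15.31 - 4.83 = 10.48
Denominator = 17.32 - 0 = 17.32
e = 10.48 / 17.32 = 0.6051

0.6051


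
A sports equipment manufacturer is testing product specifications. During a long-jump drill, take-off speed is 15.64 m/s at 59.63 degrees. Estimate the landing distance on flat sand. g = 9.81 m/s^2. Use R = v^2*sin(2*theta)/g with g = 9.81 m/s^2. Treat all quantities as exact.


R = v^2 * sin(2*theta) / g
Convert angle to radians: theta = 59.63 deg = 1.0407 rad
sin(2*theta) = sin(2.0815) = 0.8724
R = 15.64^2 * 0.8724 / 9.81
R = 244.6096 * 0.8724 / 9.81 = 21.7533 m

21.7533 m


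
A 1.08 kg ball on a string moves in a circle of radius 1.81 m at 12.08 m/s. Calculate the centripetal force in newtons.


Fc = m * v^2 / r
v^2 = 12.08^2 = 145.9264
Fc = 1.08 * 145.9264 / 1.81
Fc = 157.6005 / 1.81 = 87.0721 N

87.0721 N


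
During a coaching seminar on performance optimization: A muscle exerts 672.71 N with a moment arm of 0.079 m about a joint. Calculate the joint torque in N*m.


tau = F * d
tau = 672.71 * 0.079
tau = 53.1441 N*m

53.1441 N*m


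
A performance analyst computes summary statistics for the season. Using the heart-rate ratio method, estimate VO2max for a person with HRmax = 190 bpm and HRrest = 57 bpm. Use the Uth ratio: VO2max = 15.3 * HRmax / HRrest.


VO2max = 15.3 * HRmax / HRrest
VO2max = 15.3 * 190 / 57
VO2max = 2907 / 57 = 51 mL/kg/min

51 mL/kg/min


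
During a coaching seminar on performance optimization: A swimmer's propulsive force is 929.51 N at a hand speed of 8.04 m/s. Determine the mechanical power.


P = F * v
P = 929.51 * 8.04
P = 7473.2604 W

7473.2604 W


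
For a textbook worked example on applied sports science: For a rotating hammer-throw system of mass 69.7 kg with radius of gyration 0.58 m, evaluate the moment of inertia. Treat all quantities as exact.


I = m * k^2
I = 69.7 * 0.58^2
I = 69.7 * 0.3364 = 23.4471 kg*m^2

23.4471 kg*m^2


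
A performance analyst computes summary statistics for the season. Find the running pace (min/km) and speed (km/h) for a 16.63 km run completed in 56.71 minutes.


Pace = time / distance = 56.71 min / 16.63 km = 3.4101 min/km
Speed = distance / time_in_hours = 16.63 / 0.9452 hr
Speed = 17.5948 km/h

3.4101 min/km, 17.5948 km/h


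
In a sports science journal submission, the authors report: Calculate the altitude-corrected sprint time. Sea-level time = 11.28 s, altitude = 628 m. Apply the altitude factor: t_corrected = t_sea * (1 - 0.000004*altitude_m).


Correction factor = 1 - 0.000004 * 628 = 0.997488
t_corrected = t_sea * factor = 11.28 * 0.997488
t_corrected = 11.2517 s

11.2517 s


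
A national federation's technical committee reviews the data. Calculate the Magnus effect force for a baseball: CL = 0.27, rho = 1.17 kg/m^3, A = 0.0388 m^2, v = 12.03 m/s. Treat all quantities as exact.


FM = 0.5 * CL * rho * A * v^2
FM = 0.5 * 0.27 * 1.17 * 0.0388 * 12.03^2
v^2 = 144.7209
FM = 0.5 * 0.27 * 1.17 * 0.0388 * 144.7209 = 0.8869 N

0.8869 N


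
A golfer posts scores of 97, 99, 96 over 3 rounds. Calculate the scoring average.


Average = sum / n
Sum = 292
Average = 292 / 3 = 97.3333

97.3333


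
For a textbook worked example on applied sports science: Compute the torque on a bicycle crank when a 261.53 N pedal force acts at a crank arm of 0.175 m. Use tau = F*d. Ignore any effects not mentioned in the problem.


tau = F * d
tau = 261.53 * 0.175
tau = 45.7677 N*m

45.7677 N*m


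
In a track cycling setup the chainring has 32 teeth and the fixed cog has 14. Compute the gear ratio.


GR = front_teeth / rear_teeth
GR = 32 / 14
GR = 2.2857

2.2857


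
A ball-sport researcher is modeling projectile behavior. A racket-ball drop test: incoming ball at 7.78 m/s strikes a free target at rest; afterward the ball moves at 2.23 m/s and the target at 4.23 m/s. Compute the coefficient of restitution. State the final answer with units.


e = (v2_after - v1_after) / (v1_before - v2_before)
Numerator = 4.23 - 2.23 = 2
Denominator = 7.78 - 0 = 7.78
e = 2 / 7.78 = 0.2571

0.2571


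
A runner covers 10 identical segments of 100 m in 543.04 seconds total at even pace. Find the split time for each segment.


Split time = total_time / n_laps = 543.04 / 10
Split time = 54.304 s per lap

54.304 s


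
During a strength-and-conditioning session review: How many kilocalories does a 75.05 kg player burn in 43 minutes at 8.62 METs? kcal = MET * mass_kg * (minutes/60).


kcal = MET * mass * time_hr
Convert time: 43 min = 0.7167 hr
kcal = 8.62 * 75.05 * 0.7167
kcal = 463.6339 kcal

463.6339 kcal


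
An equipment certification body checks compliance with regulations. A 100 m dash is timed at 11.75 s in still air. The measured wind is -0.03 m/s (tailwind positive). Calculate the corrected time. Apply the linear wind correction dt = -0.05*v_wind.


dt = -0.05 * v_wind = -0.05 * -0.03 = 0.0015 s
t_corrected = t_still + dt = 11.75 + (0.0015)
t_corrected = 11.7515 s

11.7515 s


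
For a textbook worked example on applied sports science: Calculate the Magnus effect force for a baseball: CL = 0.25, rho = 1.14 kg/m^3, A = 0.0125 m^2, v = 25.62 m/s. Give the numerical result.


FM = 0.5 * CL * rho * A * v^2
FM = 0.5 * 0.25 * 1.14 * 0.0125 * 25.62^2
v^2 = 656.3844
FM = 0.5 * 0.25 * 1.14 * 0.0125 * 656.3844 = 1.1692 N

1.1692 N


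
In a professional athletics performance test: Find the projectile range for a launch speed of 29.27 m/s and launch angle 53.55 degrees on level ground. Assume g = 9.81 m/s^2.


R = v^2 * sin(2*theta) / g
Convert angle to radians: theta = 53.55 deg = 0.9346 rad
sin(2*theta) = sin(1.8692) = 0.9558
R = 29.27^2 * 0.9558 / 9.81
R = 856.7329 * 0.9558 / 9.81 = 83.4719 m

83.4719 m


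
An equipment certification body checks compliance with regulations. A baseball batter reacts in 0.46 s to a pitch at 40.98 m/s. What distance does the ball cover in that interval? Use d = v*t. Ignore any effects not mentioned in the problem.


d = v * t
d = 40.98 * 0.46
d = 18.8508 m

18.8508 m


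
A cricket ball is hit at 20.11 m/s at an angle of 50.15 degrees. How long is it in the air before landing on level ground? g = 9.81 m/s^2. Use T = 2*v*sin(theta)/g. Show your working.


T = 2*v*sin(theta)/g
sin(theta) = sin(50.15 deg) = 0.7677
T = 2*20.11*0.7677 / 9.81
T = 30.8779 / 9.81 = 3.1476 s

3.1476 s


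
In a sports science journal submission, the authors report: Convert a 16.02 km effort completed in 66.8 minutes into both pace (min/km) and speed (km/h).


Pace = time / distance = 66.8 min / 16.02 km = 4.1698 min/km
Speed = distance / time_in_hours = 16.02 / 1.1133 hr
Speed = 14.3892 km/h

4.1698 min/km, 14.3892 km/h


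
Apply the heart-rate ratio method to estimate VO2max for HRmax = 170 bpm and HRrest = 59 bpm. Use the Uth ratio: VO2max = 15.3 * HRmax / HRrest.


VO2max = 15.3 * HRmax / HRrest
VO2max = 15.3 * 170 / 59
VO2max = 2601 / 59 = 44.0847 mL/kg/min

44.0847 mL/kg/min


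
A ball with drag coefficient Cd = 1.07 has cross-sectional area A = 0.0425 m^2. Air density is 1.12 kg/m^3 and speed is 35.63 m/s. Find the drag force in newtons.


Fd = 0.5 * Cd * rho * A * v^2
Fd = 0.5 * 1.07 * 1.12 * 0.0425 * 35.63^2
v^2 = 1269.4969
Fd = 0.5 * 1.07 * 1.12 * 0.0425 * 1269.4969 = 32.329 N

32.329 N


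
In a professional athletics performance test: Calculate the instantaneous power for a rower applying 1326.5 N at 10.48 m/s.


P = F * v
P = 1326.5 * 10.48
P = 13901.72 W

13901.72 W


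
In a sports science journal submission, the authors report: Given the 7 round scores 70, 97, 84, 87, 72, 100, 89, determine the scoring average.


Average = sum / n
Sum = 599
Average = 599 / 7 = 85.5714

85.5714


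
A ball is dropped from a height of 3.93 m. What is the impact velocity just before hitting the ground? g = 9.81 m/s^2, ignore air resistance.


v = sqrt(2 * g * h)
v = sqrt(2 * 9.81 * 3.93)
v = sqrt(77.1066) = 8.781 m/s

8.781 m/s


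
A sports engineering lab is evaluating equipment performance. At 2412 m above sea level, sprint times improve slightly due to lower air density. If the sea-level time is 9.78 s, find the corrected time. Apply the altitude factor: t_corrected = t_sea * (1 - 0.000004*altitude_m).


Correction factor = 1 - 0.000004 * 2412 = 0.990352
t_corrected = t_sea * factor = 9.78 * 0.990352
t_corrected = 9.6856 s

9.6856 s


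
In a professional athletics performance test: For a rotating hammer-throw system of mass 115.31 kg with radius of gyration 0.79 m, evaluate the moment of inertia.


I = m * k^2
I = 115.31 * 0.79^2
I = 115.31 * 0.6241 = 71.965 kg*m^2

71.965 kg*m^2


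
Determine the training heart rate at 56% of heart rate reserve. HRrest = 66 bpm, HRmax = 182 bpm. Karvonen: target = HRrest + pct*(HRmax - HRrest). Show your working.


Target = HRrest + pct*(HRmax - HRrest)
Heart rate reserve = HRmax - HRrest = 182 - 66 = 116 bpm
Fraction = 56% = 0.56
Target = 66 + 0.56 * 116
Target = 66 + 64.96 = 130.96 bpm

130.96 bpm


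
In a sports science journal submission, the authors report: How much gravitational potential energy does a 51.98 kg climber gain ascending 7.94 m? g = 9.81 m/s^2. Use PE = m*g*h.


PE = m * g * h
PE = 51.98 * 9.81 * 7.94
PE = 509.9238 * 7.94 = 4048.795 J

4048.795 J


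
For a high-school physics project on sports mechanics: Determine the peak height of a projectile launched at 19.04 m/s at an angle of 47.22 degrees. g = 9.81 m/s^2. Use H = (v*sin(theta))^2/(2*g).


H = (v*sin(theta))^2 / (2*g)
vy = v*sin(theta) = 19.04 * sin(47.22 deg) = 13.9747 m/s
H = vy^2 / (2*g) = 195.2931 / (2*9.81)
H = 195.2931 / 19.62 = 9.9538 m

9.9538 m


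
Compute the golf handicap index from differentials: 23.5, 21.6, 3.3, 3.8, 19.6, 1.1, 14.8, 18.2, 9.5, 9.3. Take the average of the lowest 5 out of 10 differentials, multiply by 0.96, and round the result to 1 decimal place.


All differentials: 23.5, 21.6, 3.3, 3.8, 19.6, 1.1, 14.8, 18.2, 9.5, 9.3
Sorted: 1.1, 3.3, 3.8, 9.3, 9.5, 14.8, 18.2, 19.6, 21.6, 23.5
Best 5: 1.1, 3.3, 3.8, 9.3, 9.5
Average of best = 27 / 5 = 5.4
Raw index = 5.4 * 0.96 = 5.184
Handicap index = round(5.184, 1) = 5.2

5.2


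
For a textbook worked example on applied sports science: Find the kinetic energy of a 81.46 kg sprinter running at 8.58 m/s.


KE = 0.5 * m * v^2
KE = 0.5 * 81.46 * 8.58^2
KE = 0.5 * 81.46 * 73.6164 = 2998.396 J

2998.396 J


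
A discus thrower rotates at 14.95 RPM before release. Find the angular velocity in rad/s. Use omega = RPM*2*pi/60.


omega = RPM * 2 * pi / 60
omega = 14.95 * 2 * 3.14159 / 60
omega = 93.9336 / 60 = 1.5656 rad/s

1.5656 rad/s


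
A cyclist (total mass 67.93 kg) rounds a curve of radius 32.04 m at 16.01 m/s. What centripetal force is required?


Fc = m * v^2 / r
v^2 = 16.01^2 = 256.3201
Fc = 67.93 * 256.3201 / 32.04
Fc = 17411.8244 / 32.04 = 543.4402 N

543.4402 N


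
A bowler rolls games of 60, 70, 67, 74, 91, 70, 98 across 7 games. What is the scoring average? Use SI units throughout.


Average = sum / n
Sum = 530
Average = 530 / 7 = 75.7143

75.7143


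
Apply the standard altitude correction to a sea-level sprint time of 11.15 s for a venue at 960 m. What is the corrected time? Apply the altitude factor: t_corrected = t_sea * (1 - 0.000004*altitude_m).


Correction factor = 1 - 0.000004 * 960 = 0.99616
t_corrected = t_sea * factor = 11.15 * 0.99616
t_corrected = 11.1072 s

11.1072 s


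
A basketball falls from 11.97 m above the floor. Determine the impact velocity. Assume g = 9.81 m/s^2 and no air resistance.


v = sqrt(2 * g * h)
v = sqrt(2 * 9.81 * 11.97)
v = sqrt(234.8514) = 15.3249 m/s

15.3249 m/s


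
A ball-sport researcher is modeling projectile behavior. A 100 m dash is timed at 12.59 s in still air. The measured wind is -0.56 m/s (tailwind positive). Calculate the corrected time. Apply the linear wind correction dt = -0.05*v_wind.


dt = -0.05 * v_wind = -0.05 * -0.56 = 0.028 s
t_corrected = t_still + dt = 12.59 + (0.028)
t_corrected = 12.618 s

12.618 s


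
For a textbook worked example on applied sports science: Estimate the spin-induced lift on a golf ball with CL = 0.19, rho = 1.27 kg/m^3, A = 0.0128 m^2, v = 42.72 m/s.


FM = 0.5 * CL * rho * A * v^2
FM = 0.5 * 0.19 * 1.27 * 0.0128 * 42.72^2
v^2 = 1824.9984
FM = 0.5 * 0.19 * 1.27 * 0.0128 * 1824.9984 = 2.8184 N

2.8184 N


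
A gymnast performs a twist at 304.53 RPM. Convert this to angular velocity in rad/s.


omega = RPM * 2 * pi / 60
omega = 304.53 * 2 * 3.14159 / 60
omega = 1913.4184 / 60 = 31.8903 rad/s

31.8903 rad/s


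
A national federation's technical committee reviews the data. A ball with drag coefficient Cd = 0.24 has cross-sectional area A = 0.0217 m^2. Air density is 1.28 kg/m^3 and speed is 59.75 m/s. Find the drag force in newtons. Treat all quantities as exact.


Fd = 0.5 * Cd * rho * A * v^2
Fd = 0.5 * 0.24 * 1.28 * 0.0217 * 59.75^2
v^2 = 3570.0625
Fd = 0.5 * 0.24 * 1.28 * 0.0217 * 3570.0625 = 11.8994 N

11.8994 N


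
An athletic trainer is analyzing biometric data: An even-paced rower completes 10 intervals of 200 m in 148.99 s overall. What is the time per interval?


Split time = total_time / n_laps = 148.99 / 10
Split time = 14.899 s per lap

14.899 s


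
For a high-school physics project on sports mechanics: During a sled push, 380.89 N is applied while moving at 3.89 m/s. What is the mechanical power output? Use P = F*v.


P = F * v
P = 380.89 * 3.89
P = 1481.6621 W

1481.6621 W


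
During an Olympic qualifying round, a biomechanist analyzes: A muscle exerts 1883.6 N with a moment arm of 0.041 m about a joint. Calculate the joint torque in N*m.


tau = F * d
tau = 1883.6 * 0.041
tau = 77.2276 N*m

77.2276 N*m


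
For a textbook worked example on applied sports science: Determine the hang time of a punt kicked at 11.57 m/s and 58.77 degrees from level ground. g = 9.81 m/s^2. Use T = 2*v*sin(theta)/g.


T = 2*v*sin(theta)/g
sin(theta) = sin(58.77 deg) = 0.8551
T = 2*11.57*0.8551 / 9.81
T = 19.7868 / 9.81 = 2.017 s

2.017 s


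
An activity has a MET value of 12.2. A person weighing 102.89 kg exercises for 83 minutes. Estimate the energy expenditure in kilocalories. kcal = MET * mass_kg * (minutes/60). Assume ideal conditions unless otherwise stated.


kcal = MET * mass * time_hr
Convert time: 83 min = 1.3833 hr
kcal = 12.2 * 102.89 * 1.3833
kcal = 1736.4402 kcal

1736.4402 kcal


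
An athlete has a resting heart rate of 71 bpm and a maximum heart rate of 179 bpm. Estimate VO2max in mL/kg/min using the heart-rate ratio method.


VO2max = 15.3 * HRmax / HRrest
VO2max = 15.3 * 179 / 71
VO2max = 2738.7 / 71 = 38.5732 mL/kg/min

38.5732 mL/kg/min


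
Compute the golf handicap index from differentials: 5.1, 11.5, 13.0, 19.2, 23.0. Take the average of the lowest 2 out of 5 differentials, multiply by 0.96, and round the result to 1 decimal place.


All differentials: 5.1, 11.5, 13.0, 19.2, 23.0
Sorted: 5.1, 11.5, 13.0, 19.2, 23.0
Best 2: 5.1, 11.5
Average of best = 16.6 / 2 = 8.3
Raw index = 8.3 * 0.96 = 7.968
Handicap index = round(7.968, 1) = 8.0

8.0


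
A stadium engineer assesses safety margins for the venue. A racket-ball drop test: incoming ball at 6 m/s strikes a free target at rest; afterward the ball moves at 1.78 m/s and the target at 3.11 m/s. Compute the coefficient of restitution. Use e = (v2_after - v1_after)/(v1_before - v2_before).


e = (v2_after - v1_after) / (v1_before - v2_before)
Numerator = 3.11 - 1.78 = 1.33
Denominator = 6 - 0 = 6
e = 1.33 / 6 = 0.2217

0.2217


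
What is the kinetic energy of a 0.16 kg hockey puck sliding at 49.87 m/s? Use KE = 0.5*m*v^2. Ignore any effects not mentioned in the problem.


KE = 0.5 * m * v^2
KE = 0.5 * 0.16 * 49.87^2
KE = 0.5 * 0.16 * 2487.0169 = 198.9614 J

198.9614 J


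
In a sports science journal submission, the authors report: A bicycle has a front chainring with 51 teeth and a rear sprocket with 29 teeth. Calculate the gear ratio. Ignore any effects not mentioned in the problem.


GR = front_teeth / rear_teeth
GR = 51 / 29
GR = 1.7586

1.7586


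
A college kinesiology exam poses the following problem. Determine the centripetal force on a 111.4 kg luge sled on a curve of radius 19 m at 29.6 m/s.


Fc = m * v^2 / r
v^2 = 29.6^2 = 876.16
Fc = 111.4 * 876.16 / 19
Fc = 97604.224 / 19 = 5137.0644 N

5137.0644 N


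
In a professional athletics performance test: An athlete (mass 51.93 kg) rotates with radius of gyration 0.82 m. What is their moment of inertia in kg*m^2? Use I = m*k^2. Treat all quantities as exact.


I = m * k^2
I = 51.93 * 0.82^2
I = 51.93 * 0.6724 = 34.9177 kg*m^2

34.9177 kg*m^2


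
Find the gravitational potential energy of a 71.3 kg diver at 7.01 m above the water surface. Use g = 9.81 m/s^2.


PE = m * g * h
PE = 71.3 * 9.81 * 7.01
PE = 699.453 * 7.01 = 4903.1655 J

4903.1655 J


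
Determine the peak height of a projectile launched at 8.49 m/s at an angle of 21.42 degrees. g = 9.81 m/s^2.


H = (v*sin(theta))^2 / (2*g)
vy = v*sin(theta) = 8.49 * sin(21.42 deg) = 3.1006 m/s
H = vy^2 / (2*g) = 9.6135 / (2*9.81)
H = 9.6135 / 19.62 = 0.49 m

0.49 m


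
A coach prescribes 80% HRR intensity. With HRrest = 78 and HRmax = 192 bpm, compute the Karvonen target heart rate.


Target = HRrest + pct*(HRmax - HRrest)
Heart rate reserve = HRmax - HRrest = 192 - 78 = 114 bpm
Fraction = 80% = 0.8
Target = 78 + 0.8 * 114
Target = 78 + 91.2 = 169.2 bpm

169.2 bpm


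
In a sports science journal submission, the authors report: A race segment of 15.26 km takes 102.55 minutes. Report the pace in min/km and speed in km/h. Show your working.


Pace = time / distance = 102.55 min / 15.26 km = 6.7202 min/km
Speed = distance / time_in_hours = 15.26 / 1.7092 hr
Speed = 8.9283 km/h

6.7202 min/km, 8.9283 km/h


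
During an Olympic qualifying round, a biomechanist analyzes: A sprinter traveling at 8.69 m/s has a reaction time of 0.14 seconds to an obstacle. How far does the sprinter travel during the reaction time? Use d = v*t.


d = v * t
d = 8.69 * 0.14
d = 1.2166 m

1.2166 m


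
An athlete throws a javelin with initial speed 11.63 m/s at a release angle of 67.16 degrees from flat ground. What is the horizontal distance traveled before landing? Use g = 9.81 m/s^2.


R = v^2 * sin(2*theta) / g
Convert angle to radians: theta = 67.16 deg = 1.1722 rad
sin(2*theta) = sin(2.3443) = 0.7154
R = 11.63^2 * 0.7154 / 9.81
R = 135.2569 * 0.7154 / 9.81 = 9.8644 m

9.8644 m


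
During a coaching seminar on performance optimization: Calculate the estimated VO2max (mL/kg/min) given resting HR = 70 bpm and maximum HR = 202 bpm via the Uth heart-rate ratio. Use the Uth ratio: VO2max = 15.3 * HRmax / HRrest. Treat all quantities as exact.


VO2max = 15.3 * HRmax / HRrest
VO2max = 15.3 * 202 / 70
VO2max = 3090.6 / 70 = 44.1514 mL/kg/min

44.1514 mL/kg/min


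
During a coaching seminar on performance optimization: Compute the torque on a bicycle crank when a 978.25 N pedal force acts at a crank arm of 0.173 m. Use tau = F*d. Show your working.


tau = F * d
tau = 978.25 * 0.173
tau = 169.2372 N*m

169.2372 N*m


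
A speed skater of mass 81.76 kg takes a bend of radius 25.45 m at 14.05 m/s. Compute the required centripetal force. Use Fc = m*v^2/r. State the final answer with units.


Fc = m * v^2 / r
v^2 = 14.05^2 = 197.4025
Fc = 81.76 * 197.4025 / 25.45
Fc = 16139.6284 / 25.45 = 634.1701 N

634.1701 N


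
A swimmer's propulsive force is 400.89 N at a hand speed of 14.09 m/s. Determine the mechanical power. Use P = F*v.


P = F * v
P = 400.89 * 14.09
P = 5648.5401 W

5648.5401 W


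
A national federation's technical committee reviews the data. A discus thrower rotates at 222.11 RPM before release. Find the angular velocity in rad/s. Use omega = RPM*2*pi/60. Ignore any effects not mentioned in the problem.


omega = RPM * 2 * pi / 60
omega = 222.11 * 2 * 3.14159 / 60
omega = 1395.5583 / 60 = 23.2593 rad/s

23.2593 rad/s


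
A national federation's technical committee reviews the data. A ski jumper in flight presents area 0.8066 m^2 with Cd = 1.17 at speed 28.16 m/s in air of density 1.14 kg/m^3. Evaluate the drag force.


Fd = 0.5 * Cd * rho * A * v^2
Fd = 0.5 * 1.17 * 1.14 * 0.8066 * 28.16^2
v^2 = 792.9856
Fd = 0.5 * 1.17 * 1.14 * 0.8066 * 792.9856 = 426.564 N

426.564 N


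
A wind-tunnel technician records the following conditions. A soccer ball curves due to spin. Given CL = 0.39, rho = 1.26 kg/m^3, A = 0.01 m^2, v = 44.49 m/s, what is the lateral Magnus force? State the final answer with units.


FM = 0.5 * CL * rho * A * v^2
FM = 0.5 * 0.39 * 1.26 * 0.01 * 44.49^2
v^2 = 1979.3601
FM = 0.5 * 0.39 * 1.26 * 0.01 * 1979.3601 = 4.8633 N

4.8633 N
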